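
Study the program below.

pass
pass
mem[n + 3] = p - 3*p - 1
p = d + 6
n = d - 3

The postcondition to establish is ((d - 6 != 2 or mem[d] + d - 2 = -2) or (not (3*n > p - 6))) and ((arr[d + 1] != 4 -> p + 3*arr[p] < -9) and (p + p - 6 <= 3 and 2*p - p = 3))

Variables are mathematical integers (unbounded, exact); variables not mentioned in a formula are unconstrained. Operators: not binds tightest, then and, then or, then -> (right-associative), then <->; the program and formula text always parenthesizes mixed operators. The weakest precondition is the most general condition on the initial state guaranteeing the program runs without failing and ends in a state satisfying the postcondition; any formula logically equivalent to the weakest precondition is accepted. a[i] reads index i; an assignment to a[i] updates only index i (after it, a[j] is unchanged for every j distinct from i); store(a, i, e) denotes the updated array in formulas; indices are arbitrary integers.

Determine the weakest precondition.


Working backward. After the program, the postcondition ((d - 6 != 2 or mem[d] + d - 2 = -2) or (not (3*n > p - 6))) and ((arr[d + 1] != 4 -> p + 3*arr[p] < -9) and (p + p - 6 <= 3 and 2*p - p = 3)) must hold; in canonical form it is (d != 8 or mem[d] + d = 0 or (not (3*n > p - 6))) and (arr[d + 1] != 4 -> 3*arr[p] + p < -9) and 2*p <= 9 and p = 3.
Before n := d - 3: (d != 8 or mem[d] + d = 0 or (not (3*d > p + 3))) and (arr[d + 1] != 4 -> 3*arr[p] + p < -9) and 2*p <= 9 and p = 3
Before p := d + 6: (d != 8 or mem[d] + d = 0 or (not (2*d > 9))) and (arr[d + 1] != 4 -> 3*arr[d + 6] + d < -15) and 2*d <= -3 and d = -3
Before mem[n + 3] := p - 3*p - 1: (d != 8 or store(mem, n + 3, -2*p - 1)[d] + d = 0 or (not (2*d > 9))) and (arr[d + 1] != 4 -> 3*arr[d + 6] + d < -15) and 2*d <= -3 and d = -3
Before skip: (d != 8 or store(mem, n + 3, -2*p - 1)[d] + d = 0 or (not (2*d > 9))) and (arr[d + 1] != 4 -> 3*arr[d + 6] + d < -15) and 2*d <= -3 and d = -3
Before skip: (d != 8 or store(mem, n + 3, -2*p - 1)[d] + d = 0 or (not (2*d > 9))) and (arr[d + 1] != 4 -> 3*arr[d + 6] + d < -15) and 2*d <= -3 and d = -3
Answer: WP = (d != 8 or store(mem, n + 3, -2*p - 1)[d] + d = 0 or (not (2*d > 9))) and (arr[d + 1] != 4 -> 3*arr[d + 6] + d < -15) and 2*d <= -3 and d = -3


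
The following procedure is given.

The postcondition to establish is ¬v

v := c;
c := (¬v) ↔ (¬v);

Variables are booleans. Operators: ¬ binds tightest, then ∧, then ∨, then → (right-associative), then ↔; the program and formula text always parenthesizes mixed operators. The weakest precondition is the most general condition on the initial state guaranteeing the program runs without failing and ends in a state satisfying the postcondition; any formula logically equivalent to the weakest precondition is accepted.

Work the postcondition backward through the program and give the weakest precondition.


Working backward. After the program, ¬v must hold.
Before c := (¬v) ↔ (¬v): ¬v
Before v := c: ¬c
Answer: WP = ¬c


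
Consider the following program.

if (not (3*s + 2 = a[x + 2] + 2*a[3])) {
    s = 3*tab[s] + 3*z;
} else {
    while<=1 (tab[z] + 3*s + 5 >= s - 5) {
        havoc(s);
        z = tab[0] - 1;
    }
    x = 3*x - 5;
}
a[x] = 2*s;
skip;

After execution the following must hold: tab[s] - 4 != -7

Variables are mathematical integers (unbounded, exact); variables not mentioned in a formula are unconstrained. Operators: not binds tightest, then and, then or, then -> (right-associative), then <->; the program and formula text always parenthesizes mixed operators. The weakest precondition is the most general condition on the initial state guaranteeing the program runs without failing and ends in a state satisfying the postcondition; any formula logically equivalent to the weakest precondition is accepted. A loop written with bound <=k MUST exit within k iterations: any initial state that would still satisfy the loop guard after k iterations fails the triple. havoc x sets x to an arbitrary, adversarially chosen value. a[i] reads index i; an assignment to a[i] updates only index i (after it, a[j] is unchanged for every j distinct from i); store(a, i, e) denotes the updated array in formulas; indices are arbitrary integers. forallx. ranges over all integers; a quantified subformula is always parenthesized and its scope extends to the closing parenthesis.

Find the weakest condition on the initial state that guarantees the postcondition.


Working backward. After the program, the postcondition tab[s] - 4 != -7 must hold; in canonical form it is tab[s] != -3.
Before skip: tab[s] != -3
Before a[x] := 2*s: tab[s] != -3
Then branch requires tab[3*tab[s] + 3*z] != -3; else branch requires (tab[z] + 2*s >= -10 -> (forall s_1. ((not (tab[tab[0] - 1] + 2*s_1 >= -10)) and tab[s_1] != -3))) and ((not (tab[z] + 2*s >= -10)) -> tab[s] != -3).
Before the if: ((not (3*s = a[x + 2] + 2*a[3] - 2)) -> tab[3*tab[s] + 3*z] != -3) and (3*s = a[x + 2] + 2*a[3] - 2 -> ((tab[z] + 2*s >= -10 -> (forall s_1. ((not (tab[tab[0] - 1] + 2*s_1 >= -10)) and tab[s_1] != -3))) and ((not (tab[z] + 2*s >= -10)) -> tab[s] != -3)))
Answer: WP = ((not (3*s = a[x + 2] + 2*a[3] - 2)) -> tab[3*tab[s] + 3*z] != -3) and (3*s = a[x + 2] + 2*a[3] - 2 -> ((tab[z] + 2*s >= -10 -> (forall s_1. ((not (tab[tab[0] - 1] + 2*s_1 >= -10)) and tab[s_1] != -3))) and ((not (tab[z] + 2*s >= -10)) -> tab[s] != -3)))


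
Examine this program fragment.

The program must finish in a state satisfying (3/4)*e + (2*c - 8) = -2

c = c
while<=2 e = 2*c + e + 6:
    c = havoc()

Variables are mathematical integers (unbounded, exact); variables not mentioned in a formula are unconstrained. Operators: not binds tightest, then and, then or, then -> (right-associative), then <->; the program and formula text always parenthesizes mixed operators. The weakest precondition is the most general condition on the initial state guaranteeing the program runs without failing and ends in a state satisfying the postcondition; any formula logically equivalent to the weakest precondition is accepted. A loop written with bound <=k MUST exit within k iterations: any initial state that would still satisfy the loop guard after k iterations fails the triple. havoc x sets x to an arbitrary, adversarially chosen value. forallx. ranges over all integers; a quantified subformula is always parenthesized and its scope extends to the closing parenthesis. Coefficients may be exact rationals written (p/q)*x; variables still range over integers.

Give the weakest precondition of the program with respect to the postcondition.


Working backward. After the program, the postcondition (3/4)*e + (2*c - 8) = -2 must hold; in canonical form it is 2*c + (3/4)*e = 6.
Before the loop (bound <=2), unroll the exhaustion recursion (WP_0 = exit-now case; WP_j = one more guarded iteration, up to j = 2):
  WP_0: (not (2*c = -6)) and 2*c + (3/4)*e = 6
  WP_1: (2*c = -6 -> (forall c_1. ((not (2*c_1 = -6)) and 2*c_1 + (3/4)*e = 6))) and ((not (2*c = -6)) -> 2*c + (3/4)*e = 6)
  WP_2: (2*c = -6 -> (forall c_2. ((2*c_2 = -6 -> (forall c_1. ((not (2*c_1 = -6)) and 2*c_1 + (3/4)*e = 6))) and ((not (2*c_2 = -6)) -> 2*c_2 + (3/4)*e = 6)))) and ((not (2*c = -6)) -> 2*c + (3/4)*e = 6)
So before the loop: (2*c = -6 -> (forall c_2. ((2*c_2 = -6 -> (forall c_1. ((not (2*c_1 = -6)) and 2*c_1 + (3/4)*e = 6))) and ((not (2*c_2 = -6)) -> 2*c_2 + (3/4)*e = 6)))) and ((not (2*c = -6)) -> 2*c + (3/4)*e = 6)
Before c := c: (2*c = -6 -> (forall c_2. ((2*c_2 = -6 -> (forall c_1. ((not (2*c_1 = -6)) and 2*c_1 + (3/4)*e = 6))) and ((not (2*c_2 = -6)) -> 2*c_2 + (3/4)*e = 6)))) and ((not (2*c = -6)) -> 2*c + (3/4)*e = 6)
Answer: WP = (2*c = -6 -> (forall c_2. ((2*c_2 = -6 -> (forall c_1. ((not (2*c_1 = -6)) and 2*c_1 + (3/4)*e = 6))) and ((not (2*c_2 = -6)) -> 2*c_2 + (3/4)*e = 6)))) and ((not (2*c = -6)) -> 2*c + (3/4)*e = 6)


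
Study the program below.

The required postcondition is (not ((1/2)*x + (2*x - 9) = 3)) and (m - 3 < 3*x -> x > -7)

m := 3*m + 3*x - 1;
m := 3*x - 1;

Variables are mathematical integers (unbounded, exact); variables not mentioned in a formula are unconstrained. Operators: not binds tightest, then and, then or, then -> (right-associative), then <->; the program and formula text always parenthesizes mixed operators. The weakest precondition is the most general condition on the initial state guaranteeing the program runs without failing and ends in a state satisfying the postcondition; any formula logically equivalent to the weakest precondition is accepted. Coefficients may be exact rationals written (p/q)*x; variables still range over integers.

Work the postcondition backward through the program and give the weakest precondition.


Working backward. After the program, the postcondition (not ((1/2)*x + (2*x - 9) = 3)) and (m - 3 < 3*x -> x > -7) must hold; in canonical form it is (not ((5/2)*x = 12)) and (m < 3*x + 3 -> x > -7).
Before m := 3*x - 1: (not ((5/2)*x = 12)) and x > -7
Before m := 3*m + 3*x - 1: (not ((5/2)*x = 12)) and x > -7
Answer: WP = (not ((5/2)*x = 12)) and x > -7


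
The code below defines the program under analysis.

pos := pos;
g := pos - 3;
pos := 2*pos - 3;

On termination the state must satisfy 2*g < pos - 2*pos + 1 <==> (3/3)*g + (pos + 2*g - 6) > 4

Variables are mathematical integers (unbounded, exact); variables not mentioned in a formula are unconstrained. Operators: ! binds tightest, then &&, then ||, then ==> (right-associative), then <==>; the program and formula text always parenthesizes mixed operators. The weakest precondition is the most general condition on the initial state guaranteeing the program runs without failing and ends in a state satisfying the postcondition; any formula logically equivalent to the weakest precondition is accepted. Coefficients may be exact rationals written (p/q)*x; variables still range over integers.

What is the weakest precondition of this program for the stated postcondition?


Working backward. After the program, the postcondition 2*g < pos - 2*pos + 1 <==> (3/3)*g + (pos + 2*g - 6) > 4 must hold; in canonical form it is 2*g + pos < 1 <==> 3*g + pos > 10.
Before pos := 2*pos - 3: 2*g + 2*pos < 4 <==> 3*g + 2*pos > 13
Before g := pos - 3: 4*pos < 10 <==> 5*pos > 22
Before pos := pos: 4*pos < 10 <==> 5*pos > 22
Answer: WP = 4*pos < 10 <==> 5*pos > 22


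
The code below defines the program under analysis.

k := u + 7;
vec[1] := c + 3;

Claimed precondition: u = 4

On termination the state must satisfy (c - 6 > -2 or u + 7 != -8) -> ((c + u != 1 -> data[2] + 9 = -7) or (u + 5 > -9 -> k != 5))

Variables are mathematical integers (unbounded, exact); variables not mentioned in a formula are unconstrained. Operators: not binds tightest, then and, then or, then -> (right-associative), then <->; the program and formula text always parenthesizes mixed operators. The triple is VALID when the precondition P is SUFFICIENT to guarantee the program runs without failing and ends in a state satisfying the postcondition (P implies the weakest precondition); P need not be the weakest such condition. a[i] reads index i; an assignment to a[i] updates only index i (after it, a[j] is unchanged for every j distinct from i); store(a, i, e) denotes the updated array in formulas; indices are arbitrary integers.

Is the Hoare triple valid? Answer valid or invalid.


Working backward. After the program, the postcondition (c - 6 > -2 or u + 7 != -8) -> ((c + u != 1 -> data[2] + 9 = -7) or (u + 5 > -9 -> k != 5)) must hold; in canonical form it is (c > 4 or u != -15) -> ((c + u != 1 -> data[2] = -16) or (u > -14 -> k != 5)).
Before vec[1] := c + 3: (c > 4 or u != -15) -> ((c + u != 1 -> data[2] = -16) or (u > -14 -> k != 5))
Before k := u + 7: (c > 4 or u != -15) -> ((c + u != 1 -> data[2] = -16) or (u > -14 -> u != -2))
The weakest precondition is (c > 4 or u != -15) -> ((c + u != 1 -> data[2] = -16) or (u > -14 -> u != -2)).
Check whether u = 4 implies it.
Every state satisfying the precondition satisfies the weakest precondition: the implication holds.
Answer: valid


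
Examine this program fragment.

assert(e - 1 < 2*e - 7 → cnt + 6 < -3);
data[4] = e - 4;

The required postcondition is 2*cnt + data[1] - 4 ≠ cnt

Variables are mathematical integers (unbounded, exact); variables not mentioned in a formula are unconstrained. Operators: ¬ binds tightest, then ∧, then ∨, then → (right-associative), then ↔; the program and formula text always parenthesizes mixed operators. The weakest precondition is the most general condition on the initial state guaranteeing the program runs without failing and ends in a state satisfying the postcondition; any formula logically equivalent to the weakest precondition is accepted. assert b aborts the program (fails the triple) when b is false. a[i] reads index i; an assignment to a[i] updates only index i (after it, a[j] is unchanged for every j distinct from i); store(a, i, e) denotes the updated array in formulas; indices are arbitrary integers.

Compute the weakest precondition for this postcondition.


Working backward. After the program, the postcondition 2*cnt + data[1] - 4 ≠ cnt must hold; in canonical form it is data[1] + cnt ≠ 4.
Before data[4] := e - 4: data[1] + cnt ≠ 4
Before assert e - 1 < 2*e - 7 → cnt + 6 < -3: (e > 6 → cnt < -9) ∧ data[1] + cnt ≠ 4
Answer: WP = (e > 6 → cnt < -9) ∧ data[1] + cnt ≠ 4


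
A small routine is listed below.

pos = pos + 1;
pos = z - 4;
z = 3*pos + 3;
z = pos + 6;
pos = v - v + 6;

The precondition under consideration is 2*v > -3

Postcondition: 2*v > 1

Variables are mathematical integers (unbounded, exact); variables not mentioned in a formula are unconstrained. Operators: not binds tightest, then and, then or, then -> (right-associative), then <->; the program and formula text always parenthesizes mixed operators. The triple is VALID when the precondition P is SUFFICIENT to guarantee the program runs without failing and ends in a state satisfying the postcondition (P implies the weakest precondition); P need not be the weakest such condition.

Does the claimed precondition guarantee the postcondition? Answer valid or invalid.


Working backward. After the program, 2*v > 1 must hold.
Before pos := v - v + 6: 2*v > 1
Before z := pos + 6: 2*v > 1
Before z := 3*pos + 3: 2*v > 1
Before pos := z - 4: 2*v > 1
Before pos := pos + 1: 2*v > 1
The weakest precondition is 2*v > 1.
Check whether 2*v > -3 implies it.
Countermodel: at the initial state v = -1, the precondition holds but the weakest precondition fails.
Answer: invalid


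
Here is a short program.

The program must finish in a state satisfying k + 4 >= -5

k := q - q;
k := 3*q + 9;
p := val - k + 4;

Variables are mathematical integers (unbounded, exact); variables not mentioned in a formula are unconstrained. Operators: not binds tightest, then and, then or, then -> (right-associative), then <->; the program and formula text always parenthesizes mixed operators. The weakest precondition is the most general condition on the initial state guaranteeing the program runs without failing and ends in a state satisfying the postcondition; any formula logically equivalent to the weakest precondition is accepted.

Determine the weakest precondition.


Working backward. After the program, the postcondition k + 4 >= -5 must hold; in canonical form it is k >= -9.
Before p := val - k + 4: k >= -9
Before k := 3*q + 9: 3*q >= -18
Before k := q - q: 3*q >= -18
Answer: WP = 3*q >= -18


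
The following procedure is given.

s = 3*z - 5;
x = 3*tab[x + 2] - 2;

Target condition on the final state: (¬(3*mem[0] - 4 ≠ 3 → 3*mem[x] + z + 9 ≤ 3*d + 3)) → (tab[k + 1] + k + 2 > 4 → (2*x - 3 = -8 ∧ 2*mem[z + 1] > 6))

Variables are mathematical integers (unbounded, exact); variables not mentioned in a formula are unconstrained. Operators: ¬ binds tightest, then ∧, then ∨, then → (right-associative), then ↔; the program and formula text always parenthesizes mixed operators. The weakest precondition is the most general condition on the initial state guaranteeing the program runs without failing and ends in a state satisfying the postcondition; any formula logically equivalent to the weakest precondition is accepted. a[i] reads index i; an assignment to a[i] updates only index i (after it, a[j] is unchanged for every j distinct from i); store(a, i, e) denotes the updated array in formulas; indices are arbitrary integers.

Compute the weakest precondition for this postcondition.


Working backward. After the program, the postcondition (¬(3*mem[0] - 4 ≠ 3 → 3*mem[x] + z + 9 ≤ 3*d + 3)) → (tab[k + 1] + k + 2 > 4 → (2*x - 3 = -8 ∧ 2*mem[z + 1] > 6)) must hold; in canonical form it is (¬(3*mem[0] ≠ 7 → 3*mem[x] + z ≤ 3*d - 6)) → (tab[k + 1] + k > 2 → (2*x = -5 ∧ 2*mem[z + 1] > 6)).
Before x := 3*tab[x + 2] - 2: (¬(3*mem[0] ≠ 7 → 3*mem[3*tab[x + 2] - 2] + z ≤ 3*d - 6)) → (tab[k + 1] + k > 2 → (6*tab[x + 2] = -1 ∧ 2*mem[z + 1] > 6))
Before s := 3*z - 5: (¬(3*mem[0] ≠ 7 → 3*mem[3*tab[x + 2] - 2] + z ≤ 3*d - 6)) → (tab[k + 1] + k > 2 → (6*tab[x + 2] = -1 ∧ 2*mem[z + 1] > 6))
Answer: WP = (¬(3*mem[0] ≠ 7 → 3*mem[3*tab[x + 2] - 2] + z ≤ 3*d - 6)) → (tab[k + 1] + k > 2 → (6*tab[x + 2] = -1 ∧ 2*mem[z + 1] > 6))


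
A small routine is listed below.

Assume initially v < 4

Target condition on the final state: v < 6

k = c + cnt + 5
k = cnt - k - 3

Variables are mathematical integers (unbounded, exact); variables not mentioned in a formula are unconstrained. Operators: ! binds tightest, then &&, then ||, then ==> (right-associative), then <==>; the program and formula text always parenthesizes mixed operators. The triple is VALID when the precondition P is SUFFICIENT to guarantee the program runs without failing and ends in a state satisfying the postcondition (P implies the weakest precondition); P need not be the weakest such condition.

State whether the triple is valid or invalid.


Working backward. After the program, v < 6 must hold.
Before k := cnt - k - 3: v < 6
Before k := c + cnt + 5: v < 6
The weakest precondition is v < 6.
Check whether v < 4 implies it.
Every state satisfying the precondition satisfies the weakest precondition: the implication holds.
Answer: valid


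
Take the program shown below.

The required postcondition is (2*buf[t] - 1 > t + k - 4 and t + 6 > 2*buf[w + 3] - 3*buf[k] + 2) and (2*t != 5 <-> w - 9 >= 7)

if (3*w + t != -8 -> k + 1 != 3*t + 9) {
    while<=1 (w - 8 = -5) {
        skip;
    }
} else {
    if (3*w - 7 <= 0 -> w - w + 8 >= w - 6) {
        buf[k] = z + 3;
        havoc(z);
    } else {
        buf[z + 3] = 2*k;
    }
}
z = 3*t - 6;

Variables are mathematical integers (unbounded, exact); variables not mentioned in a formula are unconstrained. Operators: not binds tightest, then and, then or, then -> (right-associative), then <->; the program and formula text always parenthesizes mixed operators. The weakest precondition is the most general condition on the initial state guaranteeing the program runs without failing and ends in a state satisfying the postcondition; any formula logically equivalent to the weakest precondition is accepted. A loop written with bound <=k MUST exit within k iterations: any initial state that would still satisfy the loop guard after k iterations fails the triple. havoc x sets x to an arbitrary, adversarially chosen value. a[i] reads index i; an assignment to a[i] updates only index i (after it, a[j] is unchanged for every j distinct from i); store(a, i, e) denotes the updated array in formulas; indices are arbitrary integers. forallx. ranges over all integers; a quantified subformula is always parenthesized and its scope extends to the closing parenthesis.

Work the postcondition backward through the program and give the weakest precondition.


Working backward. After the program, the postcondition (2*buf[t] - 1 > t + k - 4 and t + 6 > 2*buf[w + 3] - 3*buf[k] + 2) and (2*t != 5 <-> w - 9 >= 7) must hold; in canonical form it is 2*buf[t] > k + t - 3 and 3*buf[k] + t > 2*buf[w + 3] - 4 and (2*t != 5 <-> w >= 16).
Before z := 3*t - 6: 2*buf[t] > k + t - 3 and 3*buf[k] + t > 2*buf[w + 3] - 4 and (2*t != 5 <-> w >= 16)
Then branch requires (w = 3 -> ((not (w = 3)) and 2*buf[t] > k + t - 3 and 3*buf[k] + t > 2*buf[w + 3] - 4 and (2*t != 5 <-> w >= 16))) and ((not (w = 3)) -> (2*buf[t] > k + t - 3 and 3*buf[k] + t > 2*buf[w + 3] - 4 and (2*t != 5 <-> w >= 16))); else branch requires ((3*w <= 7 -> w <= 14) -> (2*store(buf, k, z + 3)[t] > k + t - 3 and 3*store(buf, k, z + 3)[k] + t > 2*store(buf, k, z + 3)[w + 3] - 4 and (2*t != 5 <-> w >= 16))) and ((not (3*w <= 7 -> w <= 14)) -> (2*store(buf, z + 3, 2*k)[t] > k + t - 3 and 3*store(buf, z + 3, 2*k)[k] + t > 2*store(buf, z + 3, 2*k)[w + 3] - 4 and (2*t != 5 <-> w >= 16))).
Before the if: ((t + 3*w != -8 -> k != 3*t + 8) -> ((w = 3 -> ((not (w = 3)) and 2*buf[t] > k + t - 3 and 3*buf[k] + t > 2*buf[w + 3] - 4 and (2*t != 5 <-> w >= 16))) and ((not (w = 3)) -> (2*buf[t] > k + t - 3 and 3*buf[k] + t > 2*buf[w + 3] - 4 and (2*t != 5 <-> w >= 16))))) and ((not (t + 3*w != -8 -> k != 3*t + 8)) -> (((3*w <= 7 -> w <= 14) -> (2*store(buf, k, z + 3)[t] > k + t - 3 and 3*store(buf, k, z + 3)[k] + t > 2*store(buf, k, z + 3)[w + 3] - 4 and (2*t != 5 <-> w >= 16))) and ((not (3*w <= 7 -> w <= 14)) -> (2*store(buf, z + 3, 2*k)[t] > k + t - 3 and 3*store(buf, z + 3, 2*k)[k] + t > 2*store(buf, z + 3, 2*k)[w + 3] - 4 and (2*t != 5 <-> w >= 16)))))
Answer: WP = ((t + 3*w != -8 -> k != 3*t + 8) -> ((w = 3 -> ((not (w = 3)) and 2*buf[t] > k + t - 3 and 3*buf[k] + t > 2*buf[w + 3] - 4 and (2*t != 5 <-> w >= 16))) and ((not (w = 3)) -> (2*buf[t] > k + t - 3 and 3*buf[k] + t > 2*buf[w + 3] - 4 and (2*t != 5 <-> w >= 16))))) and ((not (t + 3*w != -8 -> k != 3*t + 8)) -> (((3*w <= 7 -> w <= 14) -> (2*store(buf, k, z + 3)[t] > k + t - 3 and 3*store(buf, k, z + 3)[k] + t > 2*store(buf, k, z + 3)[w + 3] - 4 and (2*t != 5 <-> w >= 16))) and ((not (3*w <= 7 -> w <= 14)) -> (2*store(buf, z + 3, 2*k)[t] > k + t - 3 and 3*store(buf, z + 3, 2*k)[k] + t > 2*store(buf, z + 3, 2*k)[w + 3] - 4 and (2*t != 5 <-> w >= 16)))))


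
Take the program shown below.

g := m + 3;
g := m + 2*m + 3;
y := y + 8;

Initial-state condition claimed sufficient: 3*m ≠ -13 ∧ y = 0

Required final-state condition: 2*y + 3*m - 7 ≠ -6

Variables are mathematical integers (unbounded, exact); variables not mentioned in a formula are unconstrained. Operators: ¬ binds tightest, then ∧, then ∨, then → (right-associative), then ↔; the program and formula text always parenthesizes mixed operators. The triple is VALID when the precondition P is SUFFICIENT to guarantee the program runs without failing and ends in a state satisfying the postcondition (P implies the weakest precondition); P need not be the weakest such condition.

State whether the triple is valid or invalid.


Working backward. After the program, the postcondition 2*y + 3*m - 7 ≠ -6 must hold; in canonical form it is 3*m + 2*y ≠ 1.
Before y := y + 8: 3*m + 2*y ≠ -15
Before g := m + 2*m + 3: 3*m + 2*y ≠ -15
Before g := m + 3: 3*m + 2*y ≠ -15
The weakest precondition is 3*m + 2*y ≠ -15.
Check whether 3*m ≠ -13 ∧ y = 0 implies it.
Countermodel: at the initial state m = -5, y = 0, the precondition holds but the weakest precondition fails.
Answer: invalid


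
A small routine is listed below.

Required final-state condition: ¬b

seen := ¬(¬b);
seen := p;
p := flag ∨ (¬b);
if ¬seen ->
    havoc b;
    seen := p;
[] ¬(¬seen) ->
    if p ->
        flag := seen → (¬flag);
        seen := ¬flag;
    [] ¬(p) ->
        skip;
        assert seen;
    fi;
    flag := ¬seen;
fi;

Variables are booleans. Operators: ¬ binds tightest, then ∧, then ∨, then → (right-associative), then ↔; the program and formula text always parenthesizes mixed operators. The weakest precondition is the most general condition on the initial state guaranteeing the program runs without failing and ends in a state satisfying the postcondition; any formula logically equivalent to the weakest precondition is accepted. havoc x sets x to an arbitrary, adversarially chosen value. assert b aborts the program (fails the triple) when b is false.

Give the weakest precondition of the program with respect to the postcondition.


Working backward. After the program, ¬b must hold.
Then branch requires false; else branch requires (p → (¬b)) ∧ ((¬p) → (seen ∧ (¬b))).
Before the if: seen ∧ (seen → ((p → (¬b)) ∧ ((¬p) → (seen ∧ (¬b)))))
Before p := flag ∨ (¬b): seen ∧ (seen → (((flag ∨ (¬b)) → (¬b)) ∧ ((¬(flag ∨ (¬b))) → (seen ∧ (¬b)))))
Before seen := p: p ∧ (p → (((flag ∨ (¬b)) → (¬b)) ∧ ((¬(flag ∨ (¬b))) → (p ∧ (¬b)))))
Before seen := ¬(¬b): p ∧ (p → (((flag ∨ (¬b)) → (¬b)) ∧ ((¬(flag ∨ (¬b))) → (p ∧ (¬b)))))
Answer: WP = p ∧ (p → (((flag ∨ (¬b)) → (¬b)) ∧ ((¬(flag ∨ (¬b))) → (p ∧ (¬b)))))


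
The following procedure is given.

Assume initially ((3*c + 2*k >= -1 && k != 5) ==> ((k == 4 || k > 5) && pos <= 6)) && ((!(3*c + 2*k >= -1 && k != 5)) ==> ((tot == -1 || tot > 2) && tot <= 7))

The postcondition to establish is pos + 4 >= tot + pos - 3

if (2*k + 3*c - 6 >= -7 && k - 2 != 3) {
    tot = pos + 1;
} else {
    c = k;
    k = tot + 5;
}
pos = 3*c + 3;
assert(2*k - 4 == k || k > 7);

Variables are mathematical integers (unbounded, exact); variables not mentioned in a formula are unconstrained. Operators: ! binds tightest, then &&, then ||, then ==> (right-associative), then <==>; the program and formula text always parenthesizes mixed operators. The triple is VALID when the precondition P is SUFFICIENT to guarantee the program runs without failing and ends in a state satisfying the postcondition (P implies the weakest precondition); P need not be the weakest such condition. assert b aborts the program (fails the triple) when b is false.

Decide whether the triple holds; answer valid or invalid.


Working backward. After the program, the postcondition pos + 4 >= tot + pos - 3 must hold; in canonical form it is tot <= 7.
Before assert 2*k - 4 == k || k > 7: (k == 4 || k > 7) && tot <= 7
Before pos := 3*c + 3: (k == 4 || k > 7) && tot <= 7
Then branch requires (k == 4 || k > 7) && pos <= 6; else branch requires (tot == -1 || tot > 2) && tot <= 7.
Before the if: ((3*c + 2*k >= -1 && k != 5) ==> ((k == 4 || k > 7) && pos <= 6)) && ((!(3*c + 2*k >= -1 && k != 5)) ==> ((tot == -1 || tot > 2) && tot <= 7))
The weakest precondition is ((3*c + 2*k >= -1 && k != 5) ==> ((k == 4 || k > 7) && pos <= 6)) && ((!(3*c + 2*k >= -1 && k != 5)) ==> ((tot == -1 || tot > 2) && tot <= 7)).
Check whether ((3*c + 2*k >= -1 && k != 5) ==> ((k == 4 || k > 5) && pos <= 6)) && ((!(3*c + 2*k >= -1 && k != 5)) ==> ((tot == -1 || tot > 2) && tot <= 7)) implies it.
Countermodel: at the initial state c = 0, k = 6, pos = 6, tot = 0, the precondition holds but the weakest precondition fails.
Answer: invalid


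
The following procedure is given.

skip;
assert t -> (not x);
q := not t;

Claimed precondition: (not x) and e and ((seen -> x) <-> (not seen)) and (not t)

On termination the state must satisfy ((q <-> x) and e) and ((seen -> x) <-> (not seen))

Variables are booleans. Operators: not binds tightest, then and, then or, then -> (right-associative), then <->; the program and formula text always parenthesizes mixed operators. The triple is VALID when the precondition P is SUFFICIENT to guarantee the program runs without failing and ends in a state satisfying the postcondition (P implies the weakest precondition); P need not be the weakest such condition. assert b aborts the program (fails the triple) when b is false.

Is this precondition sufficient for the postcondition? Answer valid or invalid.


Working backward. After the program, the postcondition ((q <-> x) and e) and ((seen -> x) <-> (not seen)) must hold; in canonical form it is (q <-> x) and e and ((seen -> x) <-> (not seen)).
Before q := not t: ((not t) <-> x) and e and ((seen -> x) <-> (not seen))
Before assert t -> (not x): (t -> (not x)) and ((not t) <-> x) and e and ((seen -> x) <-> (not seen))
Before skip: (t -> (not x)) and ((not t) <-> x) and e and ((seen -> x) <-> (not seen))
The weakest precondition is (t -> (not x)) and ((not t) <-> x) and e and ((seen -> x) <-> (not seen)).
Check whether (not x) and e and ((seen -> x) <-> (not seen)) and (not t) implies it.
Countermodel: at the initial state e = true, seen = false, t = false, x = false, the precondition holds but the weakest precondition fails.
Answer: invalid


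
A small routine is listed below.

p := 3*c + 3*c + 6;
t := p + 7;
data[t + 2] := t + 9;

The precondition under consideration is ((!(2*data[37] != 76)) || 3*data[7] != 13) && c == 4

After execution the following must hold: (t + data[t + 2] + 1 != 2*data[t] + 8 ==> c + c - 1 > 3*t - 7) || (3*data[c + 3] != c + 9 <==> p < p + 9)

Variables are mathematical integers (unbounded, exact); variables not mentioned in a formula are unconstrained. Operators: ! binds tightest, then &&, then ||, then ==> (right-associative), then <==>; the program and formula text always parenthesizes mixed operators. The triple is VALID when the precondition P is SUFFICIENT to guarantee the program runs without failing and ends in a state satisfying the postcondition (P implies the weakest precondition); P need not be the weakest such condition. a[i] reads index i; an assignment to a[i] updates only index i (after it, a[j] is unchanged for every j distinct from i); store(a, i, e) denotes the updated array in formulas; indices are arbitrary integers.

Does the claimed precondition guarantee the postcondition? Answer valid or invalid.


Working backward. After the program, the postcondition (t + data[t + 2] + 1 != 2*data[t] + 8 ==> c + c - 1 > 3*t - 7) || (3*data[c + 3] != c + 9 <==> p < p + 9) must hold; in canonical form it is (data[t + 2] + t != 2*data[t] + 7 ==> 2*c > 3*t - 6) || 3*data[c + 3] != c + 9.
Before data[t + 2] := t + 9: (store(data, t + 2, t + 9)[t + 2] + t != 2*store(data, t + 2, t + 9)[t] + 7 ==> 2*c > 3*t - 6) || 3*store(data, t + 2, t + 9)[c + 3] != c + 9
Before t := p + 7: (store(data, p + 9, p + 16)[p + 9] + p != 2*store(data, p + 9, p + 16)[p + 7] ==> 2*c > 3*p + 15) || 3*store(data, p + 9, p + 16)[c + 3] != c + 9
Before p := 3*c + 3*c + 6: (store(data, 6*c + 15, 6*c + 22)[6*c + 15] + 6*c != 2*store(data, 6*c + 15, 6*c + 22)[6*c + 13] - 6 ==> 16*c < -33) || 3*store(data, 6*c + 15, 6*c + 22)[c + 3] != c + 9
The weakest precondition is (store(data, 6*c + 15, 6*c + 22)[6*c + 15] + 6*c != 2*store(data, 6*c + 15, 6*c + 22)[6*c + 13] - 6 ==> 16*c < -33) || 3*store(data, 6*c + 15, 6*c + 22)[c + 3] != c + 9.
Check whether ((!(2*data[37] != 76)) || 3*data[7] != 13) && c == 4 implies it.
Every state satisfying the precondition satisfies the weakest precondition: the implication holds.
Answer: valid


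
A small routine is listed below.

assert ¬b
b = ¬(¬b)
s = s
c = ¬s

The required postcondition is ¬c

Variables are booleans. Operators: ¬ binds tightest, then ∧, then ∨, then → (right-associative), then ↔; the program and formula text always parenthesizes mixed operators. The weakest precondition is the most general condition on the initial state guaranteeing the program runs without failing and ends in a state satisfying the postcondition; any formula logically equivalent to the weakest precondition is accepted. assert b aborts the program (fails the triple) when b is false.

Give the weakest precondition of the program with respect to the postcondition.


Working backward. After the program, ¬c must hold.
Before c := ¬s: s
Before s := s: s
Before b := ¬(¬b): s
Before assert ¬b: (¬b) ∧ s
Answer: WP = (¬b) ∧ s


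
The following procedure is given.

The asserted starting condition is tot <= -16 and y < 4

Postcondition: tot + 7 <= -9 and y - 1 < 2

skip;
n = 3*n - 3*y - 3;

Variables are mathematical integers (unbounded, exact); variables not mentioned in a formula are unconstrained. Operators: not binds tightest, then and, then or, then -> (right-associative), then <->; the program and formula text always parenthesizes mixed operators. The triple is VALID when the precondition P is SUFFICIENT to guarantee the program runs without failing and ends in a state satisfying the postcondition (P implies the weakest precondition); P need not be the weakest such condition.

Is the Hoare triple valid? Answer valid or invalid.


Working backward. After the program, the postcondition tot + 7 <= -9 and y - 1 < 2 must hold; in canonical form it is tot <= -16 and y < 3.
Before n := 3*n - 3*y - 3: tot <= -16 and y < 3
Before skip: tot <= -16 and y < 3
The weakest precondition is tot <= -16 and y < 3.
Check whether tot <= -16 and y < 4 implies it.
Countermodel: at the initial state tot = -16, y = 3, the precondition holds but the weakest precondition fails.
Answer: invalid


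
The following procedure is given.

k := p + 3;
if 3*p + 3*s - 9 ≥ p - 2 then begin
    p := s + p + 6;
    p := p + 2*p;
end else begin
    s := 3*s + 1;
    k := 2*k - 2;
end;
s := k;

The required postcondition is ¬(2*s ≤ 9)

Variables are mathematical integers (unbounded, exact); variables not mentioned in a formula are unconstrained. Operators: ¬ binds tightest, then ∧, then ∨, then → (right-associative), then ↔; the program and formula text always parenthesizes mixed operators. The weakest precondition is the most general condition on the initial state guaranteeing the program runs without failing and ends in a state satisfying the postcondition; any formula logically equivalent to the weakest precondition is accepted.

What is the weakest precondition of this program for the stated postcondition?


Working backward. After the program, ¬(2*s ≤ 9) must hold.
Before s := k: ¬(2*k ≤ 9)
Then branch requires ¬(2*k ≤ 9); else branch requires ¬(4*k ≤ 13).
Before the if: (2*p + 3*s ≥ 7 → (¬(2*k ≤ 9))) ∧ ((¬(2*p + 3*s ≥ 7)) → (¬(4*k ≤ 13)))
Before k := p + 3: (2*p + 3*s ≥ 7 → (¬(2*p ≤ 3))) ∧ ((¬(2*p + 3*s ≥ 7)) → (¬(4*p ≤ 1)))
Answer: WP = (2*p + 3*s ≥ 7 → (¬(2*p ≤ 3))) ∧ ((¬(2*p + 3*s ≥ 7)) → (¬(4*p ≤ 1)))


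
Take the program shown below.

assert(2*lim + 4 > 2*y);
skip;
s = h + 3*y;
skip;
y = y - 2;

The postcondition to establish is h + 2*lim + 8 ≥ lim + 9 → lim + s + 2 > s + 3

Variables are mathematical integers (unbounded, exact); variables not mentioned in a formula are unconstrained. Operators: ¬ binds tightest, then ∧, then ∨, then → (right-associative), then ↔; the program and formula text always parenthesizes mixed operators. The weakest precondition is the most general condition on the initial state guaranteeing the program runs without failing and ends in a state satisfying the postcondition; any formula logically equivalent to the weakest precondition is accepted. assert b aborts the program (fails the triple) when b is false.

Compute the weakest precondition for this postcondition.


Working backward. After the program, the postcondition h + 2*lim + 8 ≥ lim + 9 → lim + s + 2 > s + 3 must hold; in canonical form it is h + lim ≥ 1 → lim > 1.
Before y := y - 2: h + lim ≥ 1 → lim > 1
Before skip: h + lim ≥ 1 → lim > 1
Before s := h + 3*y: h + lim ≥ 1 → lim > 1
Before skip: h + lim ≥ 1 → lim > 1
Before assert 2*lim + 4 > 2*y: 2*lim > 2*y - 4 ∧ (h + lim ≥ 1 → lim > 1)
Answer: WP = 2*lim > 2*y - 4 ∧ (h + lim ≥ 1 → lim > 1)


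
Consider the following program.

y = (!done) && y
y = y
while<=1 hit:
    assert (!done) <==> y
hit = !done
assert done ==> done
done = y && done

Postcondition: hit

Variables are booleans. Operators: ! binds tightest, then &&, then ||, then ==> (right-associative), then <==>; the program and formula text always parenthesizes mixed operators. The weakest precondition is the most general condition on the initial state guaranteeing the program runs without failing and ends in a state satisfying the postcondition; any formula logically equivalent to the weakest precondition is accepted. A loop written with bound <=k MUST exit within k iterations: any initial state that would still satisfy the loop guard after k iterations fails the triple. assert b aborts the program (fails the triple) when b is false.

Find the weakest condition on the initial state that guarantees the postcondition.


Working backward. After the program, hit must hold.
Before done := y && done: hit
Before assert done ==> done: hit
Before hit := !done: !done
Before the loop (bound <=1), unroll the exhaustion recursion (WP_0 = exit-now case; WP_j = one more guarded iteration, up to j = 1):
  WP_0: (!hit) && (!done)
  WP_1: (hit ==> (((!done) <==> y) && (!hit) && (!done))) && ((!hit) ==> (!done))
So before the loop: (hit ==> (((!done) <==> y) && (!hit) && (!done))) && ((!hit) ==> (!done))
Before y := y: (hit ==> (((!done) <==> y) && (!hit) && (!done))) && ((!hit) ==> (!done))
Before y := (!done) && y: (hit ==> (((!done) <==> ((!done) && y)) && (!hit) && (!done))) && ((!hit) ==> (!done))
Answer: WP = (hit ==> (((!done) <==> ((!done) && y)) && (!hit) && (!done))) && ((!hit) ==> (!done))


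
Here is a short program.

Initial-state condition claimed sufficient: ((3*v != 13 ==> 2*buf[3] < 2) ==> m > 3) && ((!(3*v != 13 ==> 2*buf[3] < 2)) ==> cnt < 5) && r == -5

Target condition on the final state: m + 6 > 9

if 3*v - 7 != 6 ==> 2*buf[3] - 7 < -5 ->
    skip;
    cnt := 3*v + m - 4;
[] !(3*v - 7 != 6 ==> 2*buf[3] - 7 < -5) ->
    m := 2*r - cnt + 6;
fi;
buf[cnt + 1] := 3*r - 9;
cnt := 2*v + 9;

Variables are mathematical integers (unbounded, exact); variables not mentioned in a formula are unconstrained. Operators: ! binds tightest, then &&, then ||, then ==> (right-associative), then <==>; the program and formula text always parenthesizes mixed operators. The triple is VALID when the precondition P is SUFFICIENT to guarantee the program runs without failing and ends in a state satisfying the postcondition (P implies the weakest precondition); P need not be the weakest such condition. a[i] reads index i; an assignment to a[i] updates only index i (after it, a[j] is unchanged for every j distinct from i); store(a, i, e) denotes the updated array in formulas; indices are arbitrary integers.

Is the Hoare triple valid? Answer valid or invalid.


Working backward. After the program, the postcondition m + 6 > 9 must hold; in canonical form it is m > 3.
Before cnt := 2*v + 9: m > 3
Before buf[cnt + 1] := 3*r - 9: m > 3
Then branch requires m > 3; else branch requires 2*r > cnt - 3.
Before the if: ((3*v != 13 ==> 2*buf[3] < 2) ==> m > 3) && ((!(3*v != 13 ==> 2*buf[3] < 2)) ==> 2*r > cnt - 3)
The weakest precondition is ((3*v != 13 ==> 2*buf[3] < 2) ==> m > 3) && ((!(3*v != 13 ==> 2*buf[3] < 2)) ==> 2*r > cnt - 3).
Check whether ((3*v != 13 ==> 2*buf[3] < 2) ==> m > 3) && ((!(3*v != 13 ==> 2*buf[3] < 2)) ==> cnt < 5) && r == -5 implies it.
Countermodel: at the initial state buf = {[3] = 1, elsewhere 1}, cnt = 0, m = 0, r = -5, v = 0, the precondition holds but the weakest precondition fails.
Answer: invalid


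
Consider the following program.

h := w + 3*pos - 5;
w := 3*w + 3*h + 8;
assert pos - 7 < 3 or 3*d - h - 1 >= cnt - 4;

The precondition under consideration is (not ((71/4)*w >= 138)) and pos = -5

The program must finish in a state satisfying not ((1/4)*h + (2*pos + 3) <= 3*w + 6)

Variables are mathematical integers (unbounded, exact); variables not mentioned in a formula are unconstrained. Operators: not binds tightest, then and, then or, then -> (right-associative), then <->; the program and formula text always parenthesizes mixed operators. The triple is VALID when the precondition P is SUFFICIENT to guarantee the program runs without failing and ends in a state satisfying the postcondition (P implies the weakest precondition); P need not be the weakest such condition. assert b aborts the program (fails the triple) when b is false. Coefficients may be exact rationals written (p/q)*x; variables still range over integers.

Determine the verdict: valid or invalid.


Working backward. After the program, the postcondition not ((1/4)*h + (2*pos + 3) <= 3*w + 6) must hold; in canonical form it is not ((1/4)*h + 2*pos <= 3*w + 3).
Before assert pos - 7 < 3 or 3*d - h - 1 >= cnt - 4: (pos < 10 or 3*d >= cnt + h - 3) and (not ((1/4)*h + 2*pos <= 3*w + 3))
Before w := 3*w + 3*h + 8: (pos < 10 or 3*d >= cnt + h - 3) and (not (2*pos <= (35/4)*h + 9*w + 27))
Before h := w + 3*pos - 5: (pos < 10 or 3*d >= cnt + 3*pos + w - 8) and (not ((97/4)*pos + (71/4)*w >= 67/4))
The weakest precondition is (pos < 10 or 3*d >= cnt + 3*pos + w - 8) and (not ((97/4)*pos + (71/4)*w >= 67/4)).
Check whether (not ((71/4)*w >= 138)) and pos = -5 implies it.
Every state satisfying the precondition satisfies the weakest precondition: the implication holds.
Answer: valid
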